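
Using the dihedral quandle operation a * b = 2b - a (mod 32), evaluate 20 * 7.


20 * 7 = 2*7 - 20 mod 32
= 14 - 20 mod 32
= -6 mod 32 = 26

26


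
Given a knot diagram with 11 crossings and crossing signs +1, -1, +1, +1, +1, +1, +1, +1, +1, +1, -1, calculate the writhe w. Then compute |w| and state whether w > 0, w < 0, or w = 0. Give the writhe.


Step 1: Count positive crossings (+1).
Positive crossings: 9
Step 2: Count negative crossings (-1).
Negative crossings: 2
Step 3: Writhe = (positive) - (negative)
w = 9 - 2 = 7
Step 4: |w| = 7, and w is positive

7


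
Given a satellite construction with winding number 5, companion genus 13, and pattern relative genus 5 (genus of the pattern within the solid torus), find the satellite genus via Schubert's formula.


Schubert: g(satellite) = g_rel(pattern) + |winding| * g(companion),
where g_rel(pattern) is the genus of the pattern relative to the solid torus.
= 5 + 5 * 13
= 5 + 65 = 70

70


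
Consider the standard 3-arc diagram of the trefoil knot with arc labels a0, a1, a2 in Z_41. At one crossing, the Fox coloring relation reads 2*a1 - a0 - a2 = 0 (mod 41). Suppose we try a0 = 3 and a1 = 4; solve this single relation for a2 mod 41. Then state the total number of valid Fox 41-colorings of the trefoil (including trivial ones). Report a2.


Step 1: Apply the given crossing relation 2*a1 - a0 - a2 = 0 (mod 41).
  a2 = 2*a1 - a0 mod 41
  a2 = 2*4 - 3 mod 41
  a2 = 8 - 3 mod 41
  a2 = 5 mod 41 = 5
Step 2: The trefoil has determinant 3.
  Number of Fox p-colorings (p prime) is p^2 if p = 3, else p.
  Since 41 does not divide 3, only trivial (constant) colorings exist.
  (So the trial a0 = 3, a1 = 4 with a0 != a1 does NOT extend to a valid coloring of the whole trefoil: the other two crossing relations require 3*(a1 - a0) = 0 (mod 41), which fails.)
  Total colorings = 41
Step 3: a2 = 5, total Fox 41-colorings = 41

5


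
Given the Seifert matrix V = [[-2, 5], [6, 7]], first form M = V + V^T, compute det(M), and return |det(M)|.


Step 1: Form V + V^T where V = [[-2, 5], [6, 7]]
  V^T = [[-2, 6], [5, 7]]
  V + V^T = [[-4, 11], [11, 14]]
Step 2: det(V + V^T) = (-4)*14 - 11*11
  = -56 - 121 = -177
Step 3: Knot determinant = |det(V + V^T)| = |-177| = 177

177


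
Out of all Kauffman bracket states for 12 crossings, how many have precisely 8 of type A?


We choose which 8 of 12 crossings get A-smoothings.
C(12, 8) = 12! / (8! * 4!)
= 495

495


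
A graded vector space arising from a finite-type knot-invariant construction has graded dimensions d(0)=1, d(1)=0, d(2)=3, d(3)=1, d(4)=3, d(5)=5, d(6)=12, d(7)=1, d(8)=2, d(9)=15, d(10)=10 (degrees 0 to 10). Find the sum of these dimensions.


Total dimension = d(0) + d(1) + ... + d(10)
= 1 + 0 + 3 + 1 + 3 + 5 + 12 + 1 + 2 + 15 + 10
= 53

53


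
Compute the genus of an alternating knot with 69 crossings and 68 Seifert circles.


For alternating knots, g = (c - s + 1)/2.
= (69 - 68 + 1)/2
= 2/2 = 1

1


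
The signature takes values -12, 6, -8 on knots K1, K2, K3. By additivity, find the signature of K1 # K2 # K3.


The signature is additive under connected sum.
signature(K1 # K2 # K3) = (-12) + (6) + (-8)
= -14

-14


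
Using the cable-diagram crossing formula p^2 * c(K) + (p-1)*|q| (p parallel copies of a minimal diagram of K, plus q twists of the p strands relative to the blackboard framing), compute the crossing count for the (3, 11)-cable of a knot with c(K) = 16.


Step 1: Each of the c(K) crossings of the companion diagram becomes p*p = p^2 crossings among the p parallel strands, and each of the |q| twists s_1 s_2 ... s_(p-1) adds (p-1) crossings.
  Crossings = p^2 * c(K) + (p-1)*|q|
Step 2: = 3^2 * 16 + (3-1)*11
Step 3: = 9*16 + 2*11
Step 4: = 144 + 22 = 166

166


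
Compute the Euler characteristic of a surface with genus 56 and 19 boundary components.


chi = 2 - 2g - b
= 2 - 2*56 - 19
= 2 - 112 - 19 = -129

-129


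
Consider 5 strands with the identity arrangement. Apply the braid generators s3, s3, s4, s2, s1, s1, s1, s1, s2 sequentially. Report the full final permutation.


Starting with identity [1, 2, 3, 4, 5].
Apply generators in sequence:
  After s3: [1, 2, 4, 3, 5]
  After s3: [1, 2, 3, 4, 5]
  After s4: [1, 2, 3, 5, 4]
  After s2: [1, 3, 2, 5, 4]
  After s1: [3, 1, 2, 5, 4]
  After s1: [1, 3, 2, 5, 4]
  After s1: [3, 1, 2, 5, 4]
  After s1: [1, 3, 2, 5, 4]
  After s2: [1, 2, 3, 5, 4]
Final permutation: [1, 2, 3, 5, 4]

[1, 2, 3, 5, 4]


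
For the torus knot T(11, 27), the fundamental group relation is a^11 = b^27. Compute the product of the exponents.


The relation is a^11 = b^27.
Product of exponents = 11 * 27
= 297

297


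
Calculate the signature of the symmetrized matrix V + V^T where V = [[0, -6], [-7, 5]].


Step 1: V + V^T = [[0, -13], [-13, 10]]
Step 2: trace = 10, det = -169
Step 3: Discriminant = 10^2 - 4*(-169) = 776
Step 4: Eigenvalues: 18.9284, -8.92839
Step 5: Signature = (# positive eigenvalues) - (# negative eigenvalues) = 0

0


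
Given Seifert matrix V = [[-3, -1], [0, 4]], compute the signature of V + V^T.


Step 1: V + V^T = [[-6, -1], [-1, 8]]
Step 2: trace = 2, det = -49
Step 3: Discriminant = 2^2 - 4*(-49) = 200
Step 4: Eigenvalues: 8.07107, -6.07107
Step 5: Signature = (# positive eigenvalues) - (# negative eigenvalues) = 0

0


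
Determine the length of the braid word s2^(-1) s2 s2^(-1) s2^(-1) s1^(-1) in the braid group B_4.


The word length counts the number of generators (including inverses).
Listing each generator: s2^(-1), s2, s2^(-1), s2^(-1), s1^(-1)
There are 5 generators in this braid word.

5


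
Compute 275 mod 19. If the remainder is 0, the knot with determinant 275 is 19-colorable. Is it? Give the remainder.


Step 1: A knot is p-colorable if and only if p divides its determinant.
Step 2: Compute 275 mod 19.
275 = 14 * 19 + 9
Step 3: 275 mod 19 = 9
Step 4: The knot is 19-colorable: no

9


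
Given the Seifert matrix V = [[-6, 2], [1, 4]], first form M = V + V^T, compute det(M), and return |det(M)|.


Step 1: Form V + V^T where V = [[-6, 2], [1, 4]]
  V^T = [[-6, 1], [2, 4]]
  V + V^T = [[-12, 3], [3, 8]]
Step 2: det(V + V^T) = (-12)*8 - 3*3
  = -96 - 9 = -105
Step 3: Knot determinant = |det(V + V^T)| = |-105| = 105

105


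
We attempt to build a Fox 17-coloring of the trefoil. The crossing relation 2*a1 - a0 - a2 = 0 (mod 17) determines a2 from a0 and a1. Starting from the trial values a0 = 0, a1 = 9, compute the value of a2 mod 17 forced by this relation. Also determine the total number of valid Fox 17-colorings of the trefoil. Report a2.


Step 1: Apply the given crossing relation 2*a1 - a0 - a2 = 0 (mod 17).
  a2 = 2*a1 - a0 mod 17
  a2 = 2*9 - 0 mod 17
  a2 = 18 - 0 mod 17
  a2 = 18 mod 17 = 1
Step 2: The trefoil has determinant 3.
  Number of Fox p-colorings (p prime) is p^2 if p = 3, else p.
  Since 17 does not divide 3, only trivial (constant) colorings exist.
  (So the trial a0 = 0, a1 = 9 with a0 != a1 does NOT extend to a valid coloring of the whole trefoil: the other two crossing relations require 3*(a1 - a0) = 0 (mod 17), which fails.)
  Total colorings = 17
Step 3: a2 = 1, total Fox 17-colorings = 17

1


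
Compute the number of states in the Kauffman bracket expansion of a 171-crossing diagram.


Each crossing contributes 2 choices (A-smoothing or B-smoothing).
Total states = 2^171 = 2993155353253689176481146537402947624255349848014848

2993155353253689176481146537402947624255349848014848


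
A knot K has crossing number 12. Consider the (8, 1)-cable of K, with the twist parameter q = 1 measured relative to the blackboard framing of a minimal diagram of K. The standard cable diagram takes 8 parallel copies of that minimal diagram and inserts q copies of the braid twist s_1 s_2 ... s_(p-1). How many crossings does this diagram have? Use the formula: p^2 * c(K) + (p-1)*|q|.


Step 1: Each of the c(K) crossings of the companion diagram becomes p*p = p^2 crossings among the p parallel strands, and each of the |q| twists s_1 s_2 ... s_(p-1) adds (p-1) crossings.
  Crossings = p^2 * c(K) + (p-1)*|q|
Step 2: = 8^2 * 12 + (8-1)*1
Step 3: = 64*12 + 7*1
Step 4: = 768 + 7 = 775

775


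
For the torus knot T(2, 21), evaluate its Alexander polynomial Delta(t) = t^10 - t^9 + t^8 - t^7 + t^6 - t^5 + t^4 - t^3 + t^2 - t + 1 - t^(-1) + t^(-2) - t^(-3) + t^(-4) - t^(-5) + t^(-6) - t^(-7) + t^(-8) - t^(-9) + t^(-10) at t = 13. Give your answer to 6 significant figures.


Substituting t = 13 into Delta(t) = t^10 - t^9 + t^8 - t^7 + t^6 - t^5 + t^4 - t^3 + t^2 - t + 1 - t^(-1) + t^(-2) - t^(-3) + t^(-4) - t^(-5) + t^(-6) - t^(-7) + t^(-8) - t^(-9) + t^(-10):
Term values: (137858491849) + (-10604499373) + (815730721) + (-62748517) + (4826809) + (-371293) + (28561) + (-2197) + (169) + (-13) + (1) + (-0.0769231) + (0.00591716) + (-0.000455166) + (3.50128e-05) + (-2.69329e-06) + (2.07176e-07) + (-1.59366e-08) + (1.22589e-09) + (-9.42996e-11) + (7.25382e-12)
Sum = 1.280114567e+11
Rounded to 6 significant figures: 1.28011e+11

1.28011e+11


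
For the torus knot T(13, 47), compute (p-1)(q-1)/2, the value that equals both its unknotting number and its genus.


For a torus knot T(p,q), both the unknotting number and genus equal (p-1)(q-1)/2.
= (13-1)(47-1)/2
= 12*46/2
= 552/2 = 276

276


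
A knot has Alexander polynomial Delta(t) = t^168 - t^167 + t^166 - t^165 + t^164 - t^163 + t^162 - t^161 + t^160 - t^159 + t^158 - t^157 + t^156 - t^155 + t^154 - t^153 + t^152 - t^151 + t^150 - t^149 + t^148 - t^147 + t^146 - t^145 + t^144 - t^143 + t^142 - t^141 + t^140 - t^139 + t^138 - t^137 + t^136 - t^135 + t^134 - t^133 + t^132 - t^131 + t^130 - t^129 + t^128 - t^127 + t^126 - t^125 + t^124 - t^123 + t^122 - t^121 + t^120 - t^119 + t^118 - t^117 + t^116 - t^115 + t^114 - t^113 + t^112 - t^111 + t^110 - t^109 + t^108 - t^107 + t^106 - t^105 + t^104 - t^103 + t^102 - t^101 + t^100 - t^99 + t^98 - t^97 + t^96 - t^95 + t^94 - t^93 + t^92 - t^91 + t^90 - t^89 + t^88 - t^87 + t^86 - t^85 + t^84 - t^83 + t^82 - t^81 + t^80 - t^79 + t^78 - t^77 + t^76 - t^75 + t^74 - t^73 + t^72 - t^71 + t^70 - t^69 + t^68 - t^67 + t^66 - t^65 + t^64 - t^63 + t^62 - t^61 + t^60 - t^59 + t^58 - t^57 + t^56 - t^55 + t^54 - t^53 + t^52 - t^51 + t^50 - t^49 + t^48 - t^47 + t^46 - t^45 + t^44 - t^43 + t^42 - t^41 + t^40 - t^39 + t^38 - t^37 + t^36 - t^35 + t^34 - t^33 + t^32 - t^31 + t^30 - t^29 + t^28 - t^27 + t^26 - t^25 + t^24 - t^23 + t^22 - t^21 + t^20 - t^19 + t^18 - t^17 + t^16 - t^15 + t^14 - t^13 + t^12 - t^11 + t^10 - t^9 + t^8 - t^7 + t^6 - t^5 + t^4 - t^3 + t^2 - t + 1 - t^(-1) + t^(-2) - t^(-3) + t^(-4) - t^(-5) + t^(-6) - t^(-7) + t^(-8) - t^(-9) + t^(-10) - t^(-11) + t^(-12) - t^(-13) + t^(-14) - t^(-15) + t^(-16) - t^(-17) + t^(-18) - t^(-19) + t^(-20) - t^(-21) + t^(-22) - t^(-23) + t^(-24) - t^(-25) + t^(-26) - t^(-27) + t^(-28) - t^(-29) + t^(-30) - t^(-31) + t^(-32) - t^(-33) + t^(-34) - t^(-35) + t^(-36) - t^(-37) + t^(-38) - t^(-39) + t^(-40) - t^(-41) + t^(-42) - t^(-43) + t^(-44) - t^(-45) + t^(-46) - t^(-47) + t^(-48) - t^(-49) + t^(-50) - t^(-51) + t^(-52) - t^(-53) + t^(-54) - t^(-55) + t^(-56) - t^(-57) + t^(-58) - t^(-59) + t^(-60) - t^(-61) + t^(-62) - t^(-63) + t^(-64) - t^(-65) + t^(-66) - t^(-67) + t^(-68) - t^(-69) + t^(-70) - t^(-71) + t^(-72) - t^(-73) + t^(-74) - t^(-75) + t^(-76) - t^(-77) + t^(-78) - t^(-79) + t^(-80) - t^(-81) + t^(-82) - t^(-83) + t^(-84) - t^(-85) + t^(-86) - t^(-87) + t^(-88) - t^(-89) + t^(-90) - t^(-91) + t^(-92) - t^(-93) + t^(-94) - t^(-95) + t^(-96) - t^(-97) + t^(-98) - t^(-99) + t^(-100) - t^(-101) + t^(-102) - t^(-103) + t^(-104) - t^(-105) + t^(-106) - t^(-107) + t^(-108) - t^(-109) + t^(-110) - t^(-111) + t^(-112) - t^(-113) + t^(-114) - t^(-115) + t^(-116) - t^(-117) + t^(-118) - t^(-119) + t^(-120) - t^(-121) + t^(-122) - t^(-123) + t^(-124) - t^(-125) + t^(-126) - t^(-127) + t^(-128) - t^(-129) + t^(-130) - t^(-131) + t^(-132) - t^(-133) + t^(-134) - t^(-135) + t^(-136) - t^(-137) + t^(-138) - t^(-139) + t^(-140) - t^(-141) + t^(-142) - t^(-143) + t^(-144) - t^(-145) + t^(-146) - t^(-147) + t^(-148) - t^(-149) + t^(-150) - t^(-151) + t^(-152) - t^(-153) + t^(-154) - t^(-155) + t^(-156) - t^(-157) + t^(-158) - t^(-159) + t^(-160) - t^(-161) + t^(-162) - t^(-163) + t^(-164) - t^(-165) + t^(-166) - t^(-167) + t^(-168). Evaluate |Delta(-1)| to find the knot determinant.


Step 1: The polynomial has 337 terms with alternating signs, exponents from 168 down to -168.
Step 2: Substitute t = -1. The i-th term has coefficient (-1)^i and exponent (m-i),
  so its value is (-1)^i * (-1)^(m-i) = (-1)^m = 1 for every i.
Step 3: All 337 terms equal 1, so Delta(-1) = 337 * (1) = 337
Step 4: |Delta(-1)| = 337

337


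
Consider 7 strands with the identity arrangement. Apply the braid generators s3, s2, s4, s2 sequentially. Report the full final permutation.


Starting with identity [1, 2, 3, 4, 5, 6, 7].
Apply generators in sequence:
  After s3: [1, 2, 4, 3, 5, 6, 7]
  After s2: [1, 4, 2, 3, 5, 6, 7]
  After s4: [1, 4, 2, 5, 3, 6, 7]
  After s2: [1, 2, 4, 5, 3, 6, 7]
Final permutation: [1, 2, 4, 5, 3, 6, 7]

[1, 2, 4, 5, 3, 6, 7]


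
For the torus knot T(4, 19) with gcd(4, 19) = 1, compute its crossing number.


For a torus knot T(p, q) with gcd(p,q)=1,
the crossing number is min(p*(q-1), q*(p-1)).
p*(q-1) = 4*18 = 72
q*(p-1) = 19*3 = 57
min(72, 57) = 57

57


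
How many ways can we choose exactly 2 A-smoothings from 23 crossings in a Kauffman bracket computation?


We choose which 2 of 23 crossings get A-smoothings.
C(23, 2) = 23! / (2! * 21!)
= 253

253


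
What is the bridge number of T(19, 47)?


The bridge number of T(p,q) is min(p,q).
min(19, 47) = 19

19


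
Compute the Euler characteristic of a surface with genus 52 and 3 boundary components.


chi = 2 - 2g - b
= 2 - 2*52 - 3
= 2 - 104 - 3 = -105

-105


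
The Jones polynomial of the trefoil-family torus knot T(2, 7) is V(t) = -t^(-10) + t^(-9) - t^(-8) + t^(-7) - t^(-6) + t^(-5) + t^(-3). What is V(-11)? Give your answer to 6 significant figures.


Substituting t = -11 into V(t) = -t^(-10) + t^(-9) - t^(-8) + t^(-7) - t^(-6) + t^(-5) + t^(-3):
  (-)t^(-10) = -3.85543e-11
  (+)t^(-9) = -4.24098e-10
  (-)t^(-8) = -4.66507e-09
  (+)t^(-7) = -5.13158e-08
  (-)t^(-6) = -5.64474e-07
  (+)t^(-5) = -6.20921e-06
  (+)t^(-3) = -0.000751315
Sum = (-3.85543e-11) + (-4.24098e-10) + (-4.66507e-09) + (-5.13158e-08) + (-5.64474e-07) + (-6.20921e-06) + (-0.000751315)
= -0.0007581449316
Rounded to 6 significant figures: -0.000758145

-0.000758145


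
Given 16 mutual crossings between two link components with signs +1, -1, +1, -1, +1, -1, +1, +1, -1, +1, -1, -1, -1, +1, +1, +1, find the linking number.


Step 1: Count positive crossings: 9
Step 2: Count negative crossings: 7
Step 3: Sum of signs = 9 - 7 = 2
Step 4: Linking number = sum/2 = 2/2 = 1

1


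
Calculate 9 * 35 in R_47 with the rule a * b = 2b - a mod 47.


9 * 35 = 2*35 - 9 mod 47
= 70 - 9 mod 47
= 61 mod 47 = 14

14


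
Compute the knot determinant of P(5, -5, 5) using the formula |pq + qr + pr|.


Step 1: Compute pq + qr + pr.
pq = 5*(-5) = -25
qr = (-5)*5 = -25
pr = 5*5 = 25
pq + qr + pr = -25 + (-25) + 25 = -25
Step 2: Take absolute value.
det(P(5,-5,5)) = |-25| = 25

25


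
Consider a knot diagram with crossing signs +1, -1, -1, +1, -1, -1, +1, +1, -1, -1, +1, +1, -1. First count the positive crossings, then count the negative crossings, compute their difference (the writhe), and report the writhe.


Step 1: Count positive crossings (+1).
Positive crossings: 6
Step 2: Count negative crossings (-1).
Negative crossings: 7
Step 3: Writhe = (positive) - (negative)
w = 6 - 7 = -1
Step 4: |w| = 1, and w is negative

-1


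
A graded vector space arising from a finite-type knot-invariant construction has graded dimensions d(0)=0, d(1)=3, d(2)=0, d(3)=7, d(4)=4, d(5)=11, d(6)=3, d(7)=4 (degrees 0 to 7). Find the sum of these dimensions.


Total dimension = d(0) + d(1) + ... + d(7)
= 0 + 3 + 0 + 7 + 4 + 11 + 3 + 4
= 32

32


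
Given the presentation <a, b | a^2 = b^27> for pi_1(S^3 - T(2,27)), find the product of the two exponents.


The relation is a^2 = b^27.
Product of exponents = 2 * 27
= 54

54


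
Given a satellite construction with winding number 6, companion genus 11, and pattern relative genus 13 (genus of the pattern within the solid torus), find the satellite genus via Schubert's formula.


Schubert: g(satellite) = g_rel(pattern) + |winding| * g(companion),
where g_rel(pattern) is the genus of the pattern relative to the solid torus.
= 13 + 6 * 11
= 13 + 66 = 79

79


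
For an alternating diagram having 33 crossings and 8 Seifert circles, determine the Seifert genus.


For alternating knots, g = (c - s + 1)/2.
= (33 - 8 + 1)/2
= 26/2 = 13

13


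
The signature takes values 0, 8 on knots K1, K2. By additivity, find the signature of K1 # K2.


The signature is additive under connected sum.
signature(K1 # K2) = (0) + (8)
= 8

8


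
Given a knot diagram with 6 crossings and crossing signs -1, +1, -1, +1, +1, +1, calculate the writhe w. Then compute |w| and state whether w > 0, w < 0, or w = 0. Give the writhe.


Step 1: Count positive crossings (+1).
Positive crossings: 4
Step 2: Count negative crossings (-1).
Negative crossings: 2
Step 3: Writhe = (positive) - (negative)
w = 4 - 2 = 2
Step 4: |w| = 2, and w is positive

2


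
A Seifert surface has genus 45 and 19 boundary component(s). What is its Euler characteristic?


chi = 2 - 2g - b
= 2 - 2*45 - 19
= 2 - 90 - 19 = -107

-107


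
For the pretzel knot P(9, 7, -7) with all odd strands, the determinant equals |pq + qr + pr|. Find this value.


Step 1: Compute pq + qr + pr.
pq = 9*7 = 63
qr = 7*(-7) = -49
pr = 9*(-7) = -63
pq + qr + pr = 63 + (-49) + (-63) = -49
Step 2: Take absolute value.
det(P(9,7,-7)) = |-49| = 49

49


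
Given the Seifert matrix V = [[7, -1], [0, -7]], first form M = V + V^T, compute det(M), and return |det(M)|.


Step 1: Form V + V^T where V = [[7, -1], [0, -7]]
  V^T = [[7, 0], [-1, -7]]
  V + V^T = [[14, -1], [-1, -14]]
Step 2: det(V + V^T) = 14*(-14) - (-1)*(-1)
  = -196 - 1 = -197
Step 3: Knot determinant = |det(V + V^T)| = |-197| = 197

197


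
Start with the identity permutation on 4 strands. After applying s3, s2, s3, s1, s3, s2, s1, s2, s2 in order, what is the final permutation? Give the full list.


Starting with identity [1, 2, 3, 4].
Apply generators in sequence:
  After s3: [1, 2, 4, 3]
  After s2: [1, 4, 2, 3]
  After s3: [1, 4, 3, 2]
  After s1: [4, 1, 3, 2]
  After s3: [4, 1, 2, 3]
  After s2: [4, 2, 1, 3]
  After s1: [2, 4, 1, 3]
  After s2: [2, 1, 4, 3]
  After s2: [2, 4, 1, 3]
Final permutation: [2, 4, 1, 3]

[2, 4, 1, 3]


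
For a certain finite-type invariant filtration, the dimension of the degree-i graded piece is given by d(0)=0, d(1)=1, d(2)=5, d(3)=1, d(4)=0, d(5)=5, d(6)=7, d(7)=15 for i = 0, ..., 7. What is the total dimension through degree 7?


Total dimension = d(0) + d(1) + ... + d(7)
= 0 + 1 + 5 + 1 + 0 + 5 + 7 + 15
= 34

34


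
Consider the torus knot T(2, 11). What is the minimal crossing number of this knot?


For a torus knot T(p, q) with gcd(p,q)=1,
the crossing number is min(p*(q-1), q*(p-1)).
p*(q-1) = 2*10 = 20
q*(p-1) = 11*1 = 11
min(20, 11) = 11

11


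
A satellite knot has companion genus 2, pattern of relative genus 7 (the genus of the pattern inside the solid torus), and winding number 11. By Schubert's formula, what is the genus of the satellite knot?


Schubert: g(satellite) = g_rel(pattern) + |winding| * g(companion),
where g_rel(pattern) is the genus of the pattern relative to the solid torus.
= 7 + 11 * 2
= 7 + 22 = 29

29


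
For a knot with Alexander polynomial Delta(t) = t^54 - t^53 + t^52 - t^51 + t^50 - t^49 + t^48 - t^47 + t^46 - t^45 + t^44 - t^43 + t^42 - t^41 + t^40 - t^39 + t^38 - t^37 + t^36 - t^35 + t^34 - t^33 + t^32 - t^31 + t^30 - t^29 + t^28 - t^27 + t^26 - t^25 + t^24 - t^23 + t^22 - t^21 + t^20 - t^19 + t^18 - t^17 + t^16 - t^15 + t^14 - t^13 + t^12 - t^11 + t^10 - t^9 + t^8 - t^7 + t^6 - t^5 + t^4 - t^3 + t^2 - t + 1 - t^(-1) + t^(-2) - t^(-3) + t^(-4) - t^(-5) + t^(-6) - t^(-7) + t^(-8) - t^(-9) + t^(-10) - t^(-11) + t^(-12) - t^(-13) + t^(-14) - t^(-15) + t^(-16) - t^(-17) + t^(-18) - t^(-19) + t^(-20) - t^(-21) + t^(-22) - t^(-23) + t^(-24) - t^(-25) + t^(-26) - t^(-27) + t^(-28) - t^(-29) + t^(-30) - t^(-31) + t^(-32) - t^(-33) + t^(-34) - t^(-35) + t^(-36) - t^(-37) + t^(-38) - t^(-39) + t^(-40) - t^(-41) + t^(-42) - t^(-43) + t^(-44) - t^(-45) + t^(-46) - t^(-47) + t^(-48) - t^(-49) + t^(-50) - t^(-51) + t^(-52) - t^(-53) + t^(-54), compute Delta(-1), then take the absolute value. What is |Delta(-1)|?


Step 1: The polynomial has 109 terms with alternating signs, exponents from 54 down to -54.
Step 2: Substitute t = -1. The i-th term has coefficient (-1)^i and exponent (m-i),
  so its value is (-1)^i * (-1)^(m-i) = (-1)^m = 1 for every i.
Step 3: All 109 terms equal 1, so Delta(-1) = 109 * (1) = 109
Step 4: |Delta(-1)| = 109

109


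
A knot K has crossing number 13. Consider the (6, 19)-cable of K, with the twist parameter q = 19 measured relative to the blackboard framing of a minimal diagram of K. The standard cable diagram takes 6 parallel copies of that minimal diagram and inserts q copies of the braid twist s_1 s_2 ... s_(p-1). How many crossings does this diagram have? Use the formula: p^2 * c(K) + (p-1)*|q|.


Step 1: Each of the c(K) crossings of the companion diagram becomes p*p = p^2 crossings among the p parallel strands, and each of the |q| twists s_1 s_2 ... s_(p-1) adds (p-1) crossings.
  Crossings = p^2 * c(K) + (p-1)*|q|
Step 2: = 6^2 * 13 + (6-1)*19
Step 3: = 36*13 + 5*19
Step 4: = 468 + 95 = 563

563


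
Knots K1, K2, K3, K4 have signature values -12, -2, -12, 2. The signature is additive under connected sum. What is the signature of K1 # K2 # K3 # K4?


The signature is additive under connected sum.
signature(K1 # K2 # K3 # K4) = (-12) + (-2) + (-12) + (2)
= -24

-24


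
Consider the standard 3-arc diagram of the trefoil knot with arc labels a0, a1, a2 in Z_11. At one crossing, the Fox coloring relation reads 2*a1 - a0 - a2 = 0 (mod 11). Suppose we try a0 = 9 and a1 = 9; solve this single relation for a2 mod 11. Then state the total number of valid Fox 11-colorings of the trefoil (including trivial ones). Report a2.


Step 1: Apply the given crossing relation 2*a1 - a0 - a2 = 0 (mod 11).
  a2 = 2*a1 - a0 mod 11
  a2 = 2*9 - 9 mod 11
  a2 = 18 - 9 mod 11
  a2 = 9 mod 11 = 9
Step 2: The trefoil has determinant 3.
  Number of Fox p-colorings (p prime) is p^2 if p = 3, else p.
  Since 11 does not divide 3, only trivial (constant) colorings exist.
  (Here a0 = a1 = a2 = 9, the constant coloring, which is valid.)
  Total colorings = 11
Step 3: a2 = 9, total Fox 11-colorings = 11

9


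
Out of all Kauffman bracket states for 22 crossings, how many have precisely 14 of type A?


We choose which 14 of 22 crossings get A-smoothings.
C(22, 14) = 22! / (14! * 8!)
= 319770

319770


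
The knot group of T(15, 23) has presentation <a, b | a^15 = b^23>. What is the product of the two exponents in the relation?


The relation is a^15 = b^23.
Product of exponents = 15 * 23
= 345

345


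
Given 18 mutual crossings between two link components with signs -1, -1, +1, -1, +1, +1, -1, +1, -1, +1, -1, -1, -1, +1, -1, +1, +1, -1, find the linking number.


Step 1: Count positive crossings: 8
Step 2: Count negative crossings: 10
Step 3: Sum of signs = 8 - 10 = -2
Step 4: Linking number = sum/2 = -2/2 = -1

-1


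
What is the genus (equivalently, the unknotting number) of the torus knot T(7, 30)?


For a torus knot T(p,q), both the unknotting number and genus equal (p-1)(q-1)/2.
= (7-1)(30-1)/2
= 6*29/2
= 174/2 = 87

87


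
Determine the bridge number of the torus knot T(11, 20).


The bridge number of T(p,q) is min(p,q).
min(11, 20) = 11

11


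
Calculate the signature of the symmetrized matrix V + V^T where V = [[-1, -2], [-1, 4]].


Step 1: V + V^T = [[-2, -3], [-3, 8]]
Step 2: trace = 6, det = -25
Step 3: Discriminant = 6^2 - 4*(-25) = 136
Step 4: Eigenvalues: 8.83095, -2.83095
Step 5: Signature = (# positive eigenvalues) - (# negative eigenvalues) = 0

0


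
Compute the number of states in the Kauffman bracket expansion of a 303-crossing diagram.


Each crossing contributes 2 choices (A-smoothing or B-smoothing).
Total states = 2^303 = 16296287810675888690147565507275025288411747149327490005089123594835050398106693649467179008

16296287810675888690147565507275025288411747149327490005089123594835050398106693649467179008


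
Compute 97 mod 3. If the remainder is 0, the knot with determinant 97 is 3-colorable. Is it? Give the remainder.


Step 1: A knot is p-colorable if and only if p divides its determinant.
Step 2: Compute 97 mod 3.
97 = 32 * 3 + 1
Step 3: 97 mod 3 = 1
Step 4: The knot is 3-colorable: no

1


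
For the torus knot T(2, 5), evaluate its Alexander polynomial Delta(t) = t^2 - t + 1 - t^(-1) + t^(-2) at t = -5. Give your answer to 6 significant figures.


Substituting t = -5 into Delta(t) = t^2 - t + 1 - t^(-1) + t^(-2):
Term values: (25) + (5) + (1) + (0.2) + (0.04)
Sum = 31.24
Rounded to 6 significant figures: 31.24

31.24


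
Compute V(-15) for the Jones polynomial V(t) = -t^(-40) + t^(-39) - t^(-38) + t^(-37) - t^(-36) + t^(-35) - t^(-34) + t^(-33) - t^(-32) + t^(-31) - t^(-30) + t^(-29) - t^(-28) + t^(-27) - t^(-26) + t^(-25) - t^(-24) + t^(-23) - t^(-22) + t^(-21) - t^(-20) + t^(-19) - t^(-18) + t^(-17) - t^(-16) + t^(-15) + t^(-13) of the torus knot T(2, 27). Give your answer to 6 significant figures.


Substituting t = -15 into V(t) = -t^(-40) + t^(-39) - t^(-38) + t^(-37) - t^(-36) + t^(-35) - t^(-34) + t^(-33) - t^(-32) + t^(-31) - t^(-30) + t^(-29) - t^(-28) + t^(-27) - t^(-26) + t^(-25) - t^(-24) + t^(-23) - t^(-22) + t^(-21) - t^(-20) + t^(-19) - t^(-18) + t^(-17) - t^(-16) + t^(-15) + t^(-13):
  (-)t^(-40) = -9.04377e-48
  (+)t^(-39) = -1.35657e-46
  (-)t^(-38) = -2.03485e-45
  (+)t^(-37) = -3.05227e-44
  (-)t^(-36) = -4.57841e-43
  (+)t^(-35) = -6.86761e-42
  (-)t^(-34) = -1.03014e-40
  (+)t^(-33) = -1.54521e-39
  (-)t^(-32) = -2.31782e-38
  (+)t^(-31) = -3.47673e-37
  (-)t^(-30) = -5.2151e-36
  (+)t^(-29) = -7.82264e-35
  (-)t^(-28) = -1.1734e-33
  (+)t^(-27) = -1.76009e-32
  (-)t^(-26) = -2.64014e-31
  (+)t^(-25) = -3.96021e-30
  (-)t^(-24) = -5.94032e-29
  (+)t^(-23) = -8.91048e-28
  (-)t^(-22) = -1.33657e-26
  (+)t^(-21) = -2.00486e-25
  (-)t^(-20) = -3.00729e-24
  (+)t^(-19) = -4.51093e-23
  (-)t^(-18) = -6.76639e-22
  (+)t^(-17) = -1.01496e-20
  (-)t^(-16) = -1.52244e-19
  (+)t^(-15) = -2.28366e-18
  (+)t^(-13) = -5.13823e-16
Sum = (-9.04377e-48) + (-1.35657e-46) + (-2.03485e-45) + (-3.05227e-44) + (-4.57841e-43) + (-6.86761e-42) + (-1.03014e-40) + (-1.54521e-39) + (-2.31782e-38) + (-3.47673e-37) + (-5.2151e-36) + (-7.82264e-35) + (-1.1734e-33) + (-1.76009e-32) + (-2.64014e-31) + (-3.96021e-30) + (-5.94032e-29) + (-8.91048e-28) + (-1.33657e-26) + (-2.00486e-25) + (-3.00729e-24) + (-4.51093e-23) + (-6.76639e-22) + (-1.01496e-20) + (-1.52244e-19) + (-2.28366e-18) + (-5.13823e-16)
= -5.162698853e-16
Rounded to 6 significant figures: -5.1627e-16

-5.1627e-16


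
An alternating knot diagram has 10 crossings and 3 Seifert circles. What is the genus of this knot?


For alternating knots, g = (c - s + 1)/2.
= (10 - 3 + 1)/2
= 8/2 = 4

4


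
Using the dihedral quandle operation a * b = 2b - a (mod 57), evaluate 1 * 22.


1 * 22 = 2*22 - 1 mod 57
= 44 - 1 mod 57
= 43 mod 57 = 43

43


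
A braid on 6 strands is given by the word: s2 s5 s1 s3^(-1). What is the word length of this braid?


The word length counts the number of generators (including inverses).
Listing each generator: s2, s5, s1, s3^(-1)
There are 4 generators in this braid word.

4


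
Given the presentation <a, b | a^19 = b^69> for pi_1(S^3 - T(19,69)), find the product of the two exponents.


The relation is a^19 = b^69.
Product of exponents = 19 * 69
= 1311

1311


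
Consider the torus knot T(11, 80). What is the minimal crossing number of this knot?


For a torus knot T(p, q) with gcd(p,q)=1,
the crossing number is min(p*(q-1), q*(p-1)).
p*(q-1) = 11*79 = 869
q*(p-1) = 80*10 = 800
min(869, 800) = 800

800


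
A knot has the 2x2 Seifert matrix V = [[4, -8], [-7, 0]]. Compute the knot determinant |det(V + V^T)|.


Step 1: Form V + V^T where V = [[4, -8], [-7, 0]]
  V^T = [[4, -7], [-8, 0]]
  V + V^T = [[8, -15], [-15, 0]]
Step 2: det(V + V^T) = 8*0 - (-15)*(-15)
  = 0 - 225 = -225
Step 3: Knot determinant = |det(V + V^T)| = |-225| = 225

225


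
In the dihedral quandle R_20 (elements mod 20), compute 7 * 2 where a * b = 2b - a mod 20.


7 * 2 = 2*2 - 7 mod 20
= 4 - 7 mod 20
= -3 mod 20 = 17

17


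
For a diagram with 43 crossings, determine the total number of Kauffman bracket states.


Each crossing contributes 2 choices (A-smoothing or B-smoothing).
Total states = 2^43 = 8796093022208

8796093022208


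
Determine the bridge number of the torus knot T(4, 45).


The bridge number of T(p,q) is min(p,q).
min(4, 45) = 4

4


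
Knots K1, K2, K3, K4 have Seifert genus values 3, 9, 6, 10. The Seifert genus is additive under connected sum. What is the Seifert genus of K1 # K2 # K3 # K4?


The Seifert genus is additive under connected sum.
Seifert genus(K1 # K2 # K3 # K4) = (3) + (9) + (6) + (10)
= 28

28


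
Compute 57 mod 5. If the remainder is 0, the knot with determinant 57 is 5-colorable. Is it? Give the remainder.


Step 1: A knot is p-colorable if and only if p divides its determinant.
Step 2: Compute 57 mod 5.
57 = 11 * 5 + 2
Step 3: 57 mod 5 = 2
Step 4: The knot is 5-colorable: no

2


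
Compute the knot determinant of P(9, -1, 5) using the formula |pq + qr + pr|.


Step 1: Compute pq + qr + pr.
pq = 9*(-1) = -9
qr = (-1)*5 = -5
pr = 9*5 = 45
pq + qr + pr = -9 + (-5) + 45 = 31
Step 2: Take absolute value.
det(P(9,-1,5)) = |31| = 31

31


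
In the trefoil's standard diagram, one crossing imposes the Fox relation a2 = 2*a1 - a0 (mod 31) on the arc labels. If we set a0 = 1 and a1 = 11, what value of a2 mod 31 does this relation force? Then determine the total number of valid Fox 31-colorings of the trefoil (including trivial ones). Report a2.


Step 1: Apply the given crossing relation 2*a1 - a0 - a2 = 0 (mod 31).
  a2 = 2*a1 - a0 mod 31
  a2 = 2*11 - 1 mod 31
  a2 = 22 - 1 mod 31
  a2 = 21 mod 31 = 21
Step 2: The trefoil has determinant 3.
  Number of Fox p-colorings (p prime) is p^2 if p = 3, else p.
  Since 31 does not divide 3, only trivial (constant) colorings exist.
  (So the trial a0 = 1, a1 = 11 with a0 != a1 does NOT extend to a valid coloring of the whole trefoil: the other two crossing relations require 3*(a1 - a0) = 0 (mod 31), which fails.)
  Total colorings = 31
Step 3: a2 = 21, total Fox 31-colorings = 31

21


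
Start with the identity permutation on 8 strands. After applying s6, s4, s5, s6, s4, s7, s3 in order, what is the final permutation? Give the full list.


Starting with identity [1, 2, 3, 4, 5, 6, 7, 8].
Apply generators in sequence:
  After s6: [1, 2, 3, 4, 5, 7, 6, 8]
  After s4: [1, 2, 3, 5, 4, 7, 6, 8]
  After s5: [1, 2, 3, 5, 7, 4, 6, 8]
  After s6: [1, 2, 3, 5, 7, 6, 4, 8]
  After s4: [1, 2, 3, 7, 5, 6, 4, 8]
  After s7: [1, 2, 3, 7, 5, 6, 8, 4]
  After s3: [1, 2, 7, 3, 5, 6, 8, 4]
Final permutation: [1, 2, 7, 3, 5, 6, 8, 4]

[1, 2, 7, 3, 5, 6, 8, 4]


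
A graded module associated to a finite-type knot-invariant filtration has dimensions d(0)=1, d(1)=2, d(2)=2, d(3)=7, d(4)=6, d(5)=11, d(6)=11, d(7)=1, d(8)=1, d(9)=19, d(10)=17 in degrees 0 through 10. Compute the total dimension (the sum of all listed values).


Total dimension = d(0) + d(1) + ... + d(10)
= 1 + 2 + 2 + 7 + 6 + 11 + 11 + 1 + 1 + 19 + 17
= 78

78


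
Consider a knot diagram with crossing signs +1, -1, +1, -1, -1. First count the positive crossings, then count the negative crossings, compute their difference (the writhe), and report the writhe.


Step 1: Count positive crossings (+1).
Positive crossings: 2
Step 2: Count negative crossings (-1).
Negative crossings: 3
Step 3: Writhe = (positive) - (negative)
w = 2 - 3 = -1
Step 4: |w| = 1, and w is negative

-1


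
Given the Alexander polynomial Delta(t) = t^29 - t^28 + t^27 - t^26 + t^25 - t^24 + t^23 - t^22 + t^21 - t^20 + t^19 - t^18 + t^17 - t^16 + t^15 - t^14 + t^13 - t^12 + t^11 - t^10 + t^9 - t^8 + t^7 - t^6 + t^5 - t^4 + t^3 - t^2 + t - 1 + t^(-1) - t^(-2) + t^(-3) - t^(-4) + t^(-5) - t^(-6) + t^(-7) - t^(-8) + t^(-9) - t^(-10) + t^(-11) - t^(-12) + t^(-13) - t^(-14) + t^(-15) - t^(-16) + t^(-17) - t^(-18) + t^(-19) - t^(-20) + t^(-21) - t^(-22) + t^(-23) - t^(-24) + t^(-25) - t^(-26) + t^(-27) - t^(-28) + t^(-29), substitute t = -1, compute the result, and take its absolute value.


Step 1: The polynomial has 59 terms with alternating signs, exponents from 29 down to -29.
Step 2: Substitute t = -1. The i-th term has coefficient (-1)^i and exponent (m-i),
  so its value is (-1)^i * (-1)^(m-i) = (-1)^m = -1 for every i.
Step 3: All 59 terms equal -1, so Delta(-1) = 59 * (-1) = -59
Step 4: |Delta(-1)| = 59

59


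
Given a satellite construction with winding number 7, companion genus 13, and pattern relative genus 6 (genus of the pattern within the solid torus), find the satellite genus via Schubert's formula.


Schubert: g(satellite) = g_rel(pattern) + |winding| * g(companion),
where g_rel(pattern) is the genus of the pattern relative to the solid torus.
= 6 + 7 * 13
= 6 + 91 = 97

97


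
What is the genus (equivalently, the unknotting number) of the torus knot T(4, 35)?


For a torus knot T(p,q), both the unknotting number and genus equal (p-1)(q-1)/2.
= (4-1)(35-1)/2
= 3*34/2
= 102/2 = 51

51


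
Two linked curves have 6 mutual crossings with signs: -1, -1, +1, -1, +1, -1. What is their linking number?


Step 1: Count positive crossings: 2
Step 2: Count negative crossings: 4
Step 3: Sum of signs = 2 - 4 = -2
Step 4: Linking number = sum/2 = -2/2 = -1

-1


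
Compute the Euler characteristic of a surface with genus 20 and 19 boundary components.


chi = 2 - 2g - b
= 2 - 2*20 - 19
= 2 - 40 - 19 = -57

-57


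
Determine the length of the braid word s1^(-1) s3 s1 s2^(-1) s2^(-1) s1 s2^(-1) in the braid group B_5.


The word length counts the number of generators (including inverses).
Listing each generator: s1^(-1), s3, s1, s2^(-1), s2^(-1), s1, s2^(-1)
There are 7 generators in this braid word.

7


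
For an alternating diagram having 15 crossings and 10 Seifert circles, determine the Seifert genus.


For alternating knots, g = (c - s + 1)/2.
= (15 - 10 + 1)/2
= 6/2 = 3

3


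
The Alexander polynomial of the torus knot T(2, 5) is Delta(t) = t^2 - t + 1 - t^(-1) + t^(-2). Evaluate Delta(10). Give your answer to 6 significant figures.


Substituting t = 10 into Delta(t) = t^2 - t + 1 - t^(-1) + t^(-2):
Term values: (100) + (-10) + (1) + (-0.1) + (0.01)
Sum = 90.91
Rounded to 6 significant figures: 90.91

90.91


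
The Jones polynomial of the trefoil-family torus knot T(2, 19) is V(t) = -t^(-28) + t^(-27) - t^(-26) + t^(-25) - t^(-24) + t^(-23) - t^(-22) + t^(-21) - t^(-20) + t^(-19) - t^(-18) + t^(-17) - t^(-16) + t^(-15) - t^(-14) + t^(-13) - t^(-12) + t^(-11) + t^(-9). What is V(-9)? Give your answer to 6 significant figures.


Substituting t = -9 into V(t) = -t^(-28) + t^(-27) - t^(-26) + t^(-25) - t^(-24) + t^(-23) - t^(-22) + t^(-21) - t^(-20) + t^(-19) - t^(-18) + t^(-17) - t^(-16) + t^(-15) - t^(-14) + t^(-13) - t^(-12) + t^(-11) + t^(-9):
  (-)t^(-28) = -1.91078e-27
  (+)t^(-27) = -1.7197e-26
  (-)t^(-26) = -1.54773e-25
  (+)t^(-25) = -1.39296e-24
  (-)t^(-24) = -1.25366e-23
  (+)t^(-23) = -1.12829e-22
  (-)t^(-22) = -1.01546e-21
  (+)t^(-21) = -9.13918e-21
  (-)t^(-20) = -8.22526e-20
  (+)t^(-19) = -7.40274e-19
  (-)t^(-18) = -6.66246e-18
  (+)t^(-17) = -5.99622e-17
  (-)t^(-16) = -5.3966e-16
  (+)t^(-15) = -4.85694e-15
  (-)t^(-14) = -4.37124e-14
  (+)t^(-13) = -3.93412e-13
  (-)t^(-12) = -3.54071e-12
  (+)t^(-11) = -3.18664e-11
  (+)t^(-9) = -2.58117e-09
Sum = (-1.91078e-27) + (-1.7197e-26) + (-1.54773e-25) + (-1.39296e-24) + (-1.25366e-23) + (-1.12829e-22) + (-1.01546e-21) + (-9.13918e-21) + (-8.22526e-20) + (-7.40274e-19) + (-6.66246e-18) + (-5.99622e-17) + (-5.3966e-16) + (-4.85694e-15) + (-4.37124e-14) + (-3.93412e-13) + (-3.54071e-12) + (-3.18664e-11) + (-2.58117e-09)
= -2.617024442e-09
Rounded to 6 significant figures: -2.61702e-09

-2.61702e-09


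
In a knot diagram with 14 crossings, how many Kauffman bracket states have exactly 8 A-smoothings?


We choose which 8 of 14 crossings get A-smoothings.
C(14, 8) = 14! / (8! * 6!)
= 3003

3003


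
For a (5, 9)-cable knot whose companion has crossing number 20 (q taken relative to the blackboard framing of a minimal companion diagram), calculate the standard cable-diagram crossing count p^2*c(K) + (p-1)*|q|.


Step 1: Each of the c(K) crossings of the companion diagram becomes p*p = p^2 crossings among the p parallel strands, and each of the |q| twists s_1 s_2 ... s_(p-1) adds (p-1) crossings.
  Crossings = p^2 * c(K) + (p-1)*|q|
Step 2: = 5^2 * 20 + (5-1)*9
Step 3: = 25*20 + 4*9
Step 4: = 500 + 36 = 536

536


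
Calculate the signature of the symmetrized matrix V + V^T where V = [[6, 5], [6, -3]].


Step 1: V + V^T = [[12, 11], [11, -6]]
Step 2: trace = 6, det = -193
Step 3: Discriminant = 6^2 - 4*(-193) = 808
Step 4: Eigenvalues: 17.2127, -11.2127
Step 5: Signature = (# positive eigenvalues) - (# negative eigenvalues) = 0

0


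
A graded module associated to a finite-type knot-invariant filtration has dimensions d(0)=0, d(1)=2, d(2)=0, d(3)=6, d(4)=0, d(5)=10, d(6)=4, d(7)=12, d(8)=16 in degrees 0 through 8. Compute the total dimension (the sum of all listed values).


Total dimension = d(0) + d(1) + ... + d(8)
= 0 + 2 + 0 + 6 + 0 + 10 + 4 + 12 + 16
= 50

50


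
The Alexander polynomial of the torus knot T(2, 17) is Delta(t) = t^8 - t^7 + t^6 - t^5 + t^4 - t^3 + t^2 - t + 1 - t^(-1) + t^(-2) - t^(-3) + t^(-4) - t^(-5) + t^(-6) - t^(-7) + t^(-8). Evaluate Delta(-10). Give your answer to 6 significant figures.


Substituting t = -10 into Delta(t) = t^8 - t^7 + t^6 - t^5 + t^4 - t^3 + t^2 - t + 1 - t^(-1) + t^(-2) - t^(-3) + t^(-4) - t^(-5) + t^(-6) - t^(-7) + t^(-8):
Term values: (100000000) + (10000000) + (1000000) + (100000) + (10000) + (1000) + (100) + (10) + (1) + (0.1) + (0.01) + (0.001) + (0.0001) + (1e-05) + (1e-06) + (1e-07) + (1e-08)
Sum = 111111111.1
Rounded to 6 significant figures: 1.11111e+08

1.11111e+08


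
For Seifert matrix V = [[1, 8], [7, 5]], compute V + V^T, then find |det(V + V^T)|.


Step 1: Form V + V^T where V = [[1, 8], [7, 5]]
  V^T = [[1, 7], [8, 5]]
  V + V^T = [[2, 15], [15, 10]]
Step 2: det(V + V^T) = 2*10 - 15*15
  = 20 - 225 = -205
Step 3: Knot determinant = |det(V + V^T)| = |-205| = 205

205


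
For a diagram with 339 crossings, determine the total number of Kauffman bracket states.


Each crossing contributes 2 choices (A-smoothing or B-smoothing).
Total states = 2^339 = 1119872371088902105278721140284222139060822748617324767449994550481895935590080472690438746635803557888

1119872371088902105278721140284222139060822748617324767449994550481895935590080472690438746635803557888


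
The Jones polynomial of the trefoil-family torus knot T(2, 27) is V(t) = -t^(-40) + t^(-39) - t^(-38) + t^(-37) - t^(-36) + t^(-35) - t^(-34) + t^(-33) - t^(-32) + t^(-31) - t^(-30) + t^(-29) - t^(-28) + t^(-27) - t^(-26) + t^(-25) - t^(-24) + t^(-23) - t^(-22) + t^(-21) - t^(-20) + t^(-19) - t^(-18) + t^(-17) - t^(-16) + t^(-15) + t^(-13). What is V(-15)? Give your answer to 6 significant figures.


Substituting t = -15 into V(t) = -t^(-40) + t^(-39) - t^(-38) + t^(-37) - t^(-36) + t^(-35) - t^(-34) + t^(-33) - t^(-32) + t^(-31) - t^(-30) + t^(-29) - t^(-28) + t^(-27) - t^(-26) + t^(-25) - t^(-24) + t^(-23) - t^(-22) + t^(-21) - t^(-20) + t^(-19) - t^(-18) + t^(-17) - t^(-16) + t^(-15) + t^(-13):
  (-)t^(-40) = -9.04377e-48
  (+)t^(-39) = -1.35657e-46
  (-)t^(-38) = -2.03485e-45
  (+)t^(-37) = -3.05227e-44
  (-)t^(-36) = -4.57841e-43
  (+)t^(-35) = -6.86761e-42
  (-)t^(-34) = -1.03014e-40
  (+)t^(-33) = -1.54521e-39
  (-)t^(-32) = -2.31782e-38
  (+)t^(-31) = -3.47673e-37
  (-)t^(-30) = -5.2151e-36
  (+)t^(-29) = -7.82264e-35
  (-)t^(-28) = -1.1734e-33
  (+)t^(-27) = -1.76009e-32
  (-)t^(-26) = -2.64014e-31
  (+)t^(-25) = -3.96021e-30
  (-)t^(-24) = -5.94032e-29
  (+)t^(-23) = -8.91048e-28
  (-)t^(-22) = -1.33657e-26
  (+)t^(-21) = -2.00486e-25
  (-)t^(-20) = -3.00729e-24
  (+)t^(-19) = -4.51093e-23
  (-)t^(-18) = -6.76639e-22
  (+)t^(-17) = -1.01496e-20
  (-)t^(-16) = -1.52244e-19
  (+)t^(-15) = -2.28366e-18
  (+)t^(-13) = -5.13823e-16
Sum = (-9.04377e-48) + (-1.35657e-46) + (-2.03485e-45) + (-3.05227e-44) + (-4.57841e-43) + (-6.86761e-42) + (-1.03014e-40) + (-1.54521e-39) + (-2.31782e-38) + (-3.47673e-37) + (-5.2151e-36) + (-7.82264e-35) + (-1.1734e-33) + (-1.76009e-32) + (-2.64014e-31) + (-3.96021e-30) + (-5.94032e-29) + (-8.91048e-28) + (-1.33657e-26) + (-2.00486e-25) + (-3.00729e-24) + (-4.51093e-23) + (-6.76639e-22) + (-1.01496e-20) + (-1.52244e-19) + (-2.28366e-18) + (-5.13823e-16)
= -5.162698853e-16
Rounded to 6 significant figures: -5.1627e-16

-5.1627e-16
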